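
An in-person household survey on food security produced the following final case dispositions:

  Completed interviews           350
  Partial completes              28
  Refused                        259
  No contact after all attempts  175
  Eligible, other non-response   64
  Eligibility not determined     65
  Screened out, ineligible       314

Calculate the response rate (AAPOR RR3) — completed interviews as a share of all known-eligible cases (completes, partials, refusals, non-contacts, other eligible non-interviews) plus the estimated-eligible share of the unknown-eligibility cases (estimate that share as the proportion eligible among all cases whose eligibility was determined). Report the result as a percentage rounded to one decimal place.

Top = 350
Known eligible = 350 + 28 + 259 + 175 + 64 = 876
e = 876 / (876 + 314) = 876 / 1190 = 0.7361
Eligible share of unknowns = 0.7361 × 65 = 47.85
Denom = 876 + 47.85 = 923.85
RR3 = 350 / 923.85 = 0.3788

37.9%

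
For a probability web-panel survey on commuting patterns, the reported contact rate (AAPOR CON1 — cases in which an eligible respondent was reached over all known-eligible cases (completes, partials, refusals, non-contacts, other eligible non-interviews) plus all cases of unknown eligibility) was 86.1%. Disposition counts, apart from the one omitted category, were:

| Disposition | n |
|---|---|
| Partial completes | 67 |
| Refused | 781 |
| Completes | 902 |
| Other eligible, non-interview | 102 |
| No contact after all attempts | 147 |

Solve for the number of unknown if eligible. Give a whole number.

152

Num → 902 + 67 + 781 + 102 = 1852
CON1 = 1852 / D = 0.861
D = 1852 / 0.861 = 2151.0
Rest of base = 1999
unknown if eligible = 2151.0 − 1999 ≈ 152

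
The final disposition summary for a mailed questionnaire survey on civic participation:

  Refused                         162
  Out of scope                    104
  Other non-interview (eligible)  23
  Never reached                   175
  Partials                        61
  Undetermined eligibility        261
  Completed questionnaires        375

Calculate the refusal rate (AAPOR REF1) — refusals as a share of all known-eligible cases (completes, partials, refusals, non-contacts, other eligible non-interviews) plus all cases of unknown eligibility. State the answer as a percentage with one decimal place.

Top → 162
Base → 375 + 61 + 162 + 175 + 23 + 261 = 1057
REF1 = 162 / 1057 = 0.1533

15.3%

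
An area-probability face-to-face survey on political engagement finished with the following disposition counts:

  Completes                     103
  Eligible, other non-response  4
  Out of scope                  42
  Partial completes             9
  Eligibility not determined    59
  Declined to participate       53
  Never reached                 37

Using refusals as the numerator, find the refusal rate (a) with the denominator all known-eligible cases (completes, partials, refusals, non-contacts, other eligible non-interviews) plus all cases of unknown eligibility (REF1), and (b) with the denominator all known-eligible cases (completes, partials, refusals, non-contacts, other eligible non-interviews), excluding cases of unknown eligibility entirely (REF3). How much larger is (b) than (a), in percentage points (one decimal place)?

5.7

Numerator: 53
Denom: 103 + 9 + 53 + 37 + 4 + 59 = 265
REF1 = 53 / 265 = 0.2000
Denom: 103 + 9 + 53 + 37 + 4 = 206
REF3 = 53 / 206 = 0.2573
Difference = 25.73 − 20.00 = 5.73 percentage points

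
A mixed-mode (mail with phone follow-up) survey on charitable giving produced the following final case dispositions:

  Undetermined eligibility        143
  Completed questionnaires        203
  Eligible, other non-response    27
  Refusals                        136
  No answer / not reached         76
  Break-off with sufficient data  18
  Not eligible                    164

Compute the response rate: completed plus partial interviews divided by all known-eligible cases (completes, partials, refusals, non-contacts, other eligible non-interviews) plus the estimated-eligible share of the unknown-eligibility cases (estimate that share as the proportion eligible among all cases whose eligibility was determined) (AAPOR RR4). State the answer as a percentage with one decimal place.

39.1%

Num = 203 + 18 = 221
Determined eligible = 203 + 18 + 136 + 76 + 27 = 460
e = 460 / (460 + 164) = 460 / 624 = 0.7372
Eligible share of unknowns = 0.7372 × 143 = 105.42
Denominator = 460 + 105.42 = 565.42
RR4 = 221 / 565.42 = 0.3909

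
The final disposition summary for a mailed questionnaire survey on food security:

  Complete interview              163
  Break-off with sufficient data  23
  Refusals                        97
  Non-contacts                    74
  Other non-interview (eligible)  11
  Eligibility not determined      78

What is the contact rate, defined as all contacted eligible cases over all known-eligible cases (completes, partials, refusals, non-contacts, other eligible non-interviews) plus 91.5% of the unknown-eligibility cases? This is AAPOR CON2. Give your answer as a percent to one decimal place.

66.9%

Top → 163 + 23 + 97 + 11 = 294
Known eligible → 163 + 23 + 97 + 74 + 11 = 368
Estimated eligible among unknowns → 0.9150 × 78 = 71.37
Denominator → 368 + 71.37 = 439.37
CON2 = 294 / 439.37 = 0.6691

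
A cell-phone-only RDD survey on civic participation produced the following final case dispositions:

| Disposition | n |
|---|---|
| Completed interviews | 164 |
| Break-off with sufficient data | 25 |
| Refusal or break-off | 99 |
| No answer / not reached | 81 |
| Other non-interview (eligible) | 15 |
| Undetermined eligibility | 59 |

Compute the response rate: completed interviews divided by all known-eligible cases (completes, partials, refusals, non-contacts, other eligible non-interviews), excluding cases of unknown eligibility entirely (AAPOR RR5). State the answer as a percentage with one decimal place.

42.7%

Num = 164
Base = 164 + 25 + 99 + 81 + 15 = 384
RR5 = 164 / 384 = 0.4271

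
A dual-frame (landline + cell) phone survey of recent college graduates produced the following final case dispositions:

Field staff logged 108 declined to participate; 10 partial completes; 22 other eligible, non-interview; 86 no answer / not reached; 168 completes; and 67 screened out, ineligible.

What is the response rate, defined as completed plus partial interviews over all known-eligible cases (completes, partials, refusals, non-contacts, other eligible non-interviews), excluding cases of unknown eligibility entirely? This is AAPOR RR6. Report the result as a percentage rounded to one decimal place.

Top: 168 + 10 = 178
Denominator: 168 + 10 + 108 + 86 + 22 = 394
RR6 = 178 / 394 = 0.4518

45.2%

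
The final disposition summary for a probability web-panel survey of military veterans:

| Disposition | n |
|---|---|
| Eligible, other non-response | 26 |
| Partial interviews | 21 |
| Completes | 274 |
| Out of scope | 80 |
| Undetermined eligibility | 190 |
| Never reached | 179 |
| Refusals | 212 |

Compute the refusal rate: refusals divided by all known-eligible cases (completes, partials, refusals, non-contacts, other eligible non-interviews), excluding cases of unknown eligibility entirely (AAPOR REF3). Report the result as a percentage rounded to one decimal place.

29.8%

Num → 212
Denominator → 274 + 21 + 212 + 179 + 26 = 712
REF3 = 212 / 712 = 0.2978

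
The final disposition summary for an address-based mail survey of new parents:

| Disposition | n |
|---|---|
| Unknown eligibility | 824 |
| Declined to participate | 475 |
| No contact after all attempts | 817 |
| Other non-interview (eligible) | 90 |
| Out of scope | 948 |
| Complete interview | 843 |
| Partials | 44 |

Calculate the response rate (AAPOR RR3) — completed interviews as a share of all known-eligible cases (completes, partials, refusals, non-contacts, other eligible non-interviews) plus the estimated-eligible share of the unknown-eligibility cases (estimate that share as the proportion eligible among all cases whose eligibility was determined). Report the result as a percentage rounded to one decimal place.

29.6%

Top → 843
Known eligible → 843 + 44 + 475 + 817 + 90 = 2269
e = 2269 / (2269 + 948) = 2269 / 3217 = 0.7053
Estimated eligible among unknowns → 0.7053 × 824 = 581.17
Denominator → 2269 + 581.17 = 2850.17
RR3 = 843 / 2850.17 = 0.2958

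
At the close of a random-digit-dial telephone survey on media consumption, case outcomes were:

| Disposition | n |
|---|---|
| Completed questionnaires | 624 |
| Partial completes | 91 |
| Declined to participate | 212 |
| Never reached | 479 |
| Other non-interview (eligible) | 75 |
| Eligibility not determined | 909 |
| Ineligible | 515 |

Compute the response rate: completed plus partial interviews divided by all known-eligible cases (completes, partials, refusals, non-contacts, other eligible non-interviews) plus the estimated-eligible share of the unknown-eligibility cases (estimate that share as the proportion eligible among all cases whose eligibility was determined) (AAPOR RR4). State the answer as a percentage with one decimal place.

33.2%

Numerator: 624 + 91 = 715
Eligible (known): 624 + 91 + 212 + 479 + 75 = 1481
e = 1481 / (1481 + 515) = 1481 / 1996 = 0.7420
Estimated eligible among unknowns: 0.7420 × 909 = 674.48
Denom: 1481 + 674.48 = 2155.48
RR4 = 715 / 2155.48 = 0.3317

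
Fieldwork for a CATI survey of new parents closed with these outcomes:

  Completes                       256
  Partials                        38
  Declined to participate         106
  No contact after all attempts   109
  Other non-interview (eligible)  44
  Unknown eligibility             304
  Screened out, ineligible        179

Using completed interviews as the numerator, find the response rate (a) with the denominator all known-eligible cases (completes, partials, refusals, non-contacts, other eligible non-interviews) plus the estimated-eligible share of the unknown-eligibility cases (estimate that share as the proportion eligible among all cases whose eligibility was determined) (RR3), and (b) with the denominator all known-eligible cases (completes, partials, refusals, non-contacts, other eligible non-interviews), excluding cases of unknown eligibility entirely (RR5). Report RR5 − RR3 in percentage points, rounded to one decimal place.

13.6

Num = 256
Known eligible = 256 + 38 + 106 + 109 + 44 = 553
e = 553 / (553 + 179) = 553 / 732 = 0.7555
Eligible share of unknowns = 0.7555 × 304 = 229.67
Denom = 553 + 229.67 = 782.67
RR3 = 256 / 782.67 = 0.3271
Denom = 256 + 38 + 106 + 109 + 44 = 553
RR5 = 256 / 553 = 0.4629
Difference = 46.29 − 32.71 = 13.58 percentage points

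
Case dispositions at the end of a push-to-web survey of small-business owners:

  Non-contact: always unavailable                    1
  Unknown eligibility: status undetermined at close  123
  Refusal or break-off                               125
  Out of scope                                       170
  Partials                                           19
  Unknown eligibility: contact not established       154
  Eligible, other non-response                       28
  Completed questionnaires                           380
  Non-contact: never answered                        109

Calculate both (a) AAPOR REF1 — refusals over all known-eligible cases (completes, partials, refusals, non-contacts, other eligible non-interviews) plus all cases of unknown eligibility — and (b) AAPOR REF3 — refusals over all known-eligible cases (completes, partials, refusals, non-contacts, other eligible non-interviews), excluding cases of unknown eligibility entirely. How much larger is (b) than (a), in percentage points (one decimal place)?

5.6

Never reached = 109 + 1 = 110
Unknown if eligible = 154 + 123 = 277
Top → 125
Base → 380 + 19 + 125 + 110 + 28 + 277 = 939
REF1 = 125 / 939 = 0.1331
Base → 380 + 19 + 125 + 110 + 28 = 662
REF3 = 125 / 662 = 0.1888
Difference = 18.88 − 13.31 = 5.57 percentage points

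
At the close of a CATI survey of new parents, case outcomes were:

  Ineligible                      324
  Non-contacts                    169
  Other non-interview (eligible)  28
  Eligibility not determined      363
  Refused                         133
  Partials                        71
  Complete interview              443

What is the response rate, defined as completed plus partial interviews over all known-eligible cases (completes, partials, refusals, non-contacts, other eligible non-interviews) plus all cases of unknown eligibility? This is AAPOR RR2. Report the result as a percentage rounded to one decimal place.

42.6%

Numerator: 443 + 71 = 514
Base: 443 + 71 + 133 + 169 + 28 + 363 = 1207
RR2 = 514 / 1207 = 0.4258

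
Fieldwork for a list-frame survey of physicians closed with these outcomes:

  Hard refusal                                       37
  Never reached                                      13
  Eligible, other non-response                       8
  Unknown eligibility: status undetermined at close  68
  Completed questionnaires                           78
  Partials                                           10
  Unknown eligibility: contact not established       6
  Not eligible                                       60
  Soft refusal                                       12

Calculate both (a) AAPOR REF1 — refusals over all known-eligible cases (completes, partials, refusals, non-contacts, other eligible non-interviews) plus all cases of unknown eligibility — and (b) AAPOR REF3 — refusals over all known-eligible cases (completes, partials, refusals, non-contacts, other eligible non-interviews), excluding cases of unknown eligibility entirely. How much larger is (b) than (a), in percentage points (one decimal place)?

9.9

Refused = 37 + 12 = 49
Eligibility not determined = 6 + 68 = 74
Numerator → 49
Denominator → 78 + 10 + 49 + 13 + 8 + 74 = 232
REF1 = 49 / 232 = 0.2112
Denominator → 78 + 10 + 49 + 13 + 8 = 158
REF3 = 49 / 158 = 0.3101
Difference = 31.01 − 21.12 = 9.89 percentage points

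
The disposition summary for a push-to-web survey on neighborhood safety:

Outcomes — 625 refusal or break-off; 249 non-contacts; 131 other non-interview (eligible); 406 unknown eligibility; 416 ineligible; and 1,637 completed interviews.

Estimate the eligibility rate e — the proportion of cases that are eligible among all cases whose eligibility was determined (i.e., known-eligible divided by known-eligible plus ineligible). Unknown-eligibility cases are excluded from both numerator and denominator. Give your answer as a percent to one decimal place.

86.4%

Determined eligible: 1637 + 625 + 249 + 131 = 2642
e = 2642 / (2642 + 416) = 2642 / 3058 = 0.8640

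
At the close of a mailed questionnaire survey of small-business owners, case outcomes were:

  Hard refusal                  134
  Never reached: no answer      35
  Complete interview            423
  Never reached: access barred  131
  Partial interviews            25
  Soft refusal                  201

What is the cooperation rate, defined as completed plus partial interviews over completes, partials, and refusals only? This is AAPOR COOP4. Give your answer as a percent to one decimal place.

Refusals = 134 + 201 = 335
No contact after all attempts = 35 + 131 = 166
Num: 423 + 25 = 448
Denominator: 423 + 25 + 335 = 783
COOP4 = 448 / 783 = 0.5722

57.2%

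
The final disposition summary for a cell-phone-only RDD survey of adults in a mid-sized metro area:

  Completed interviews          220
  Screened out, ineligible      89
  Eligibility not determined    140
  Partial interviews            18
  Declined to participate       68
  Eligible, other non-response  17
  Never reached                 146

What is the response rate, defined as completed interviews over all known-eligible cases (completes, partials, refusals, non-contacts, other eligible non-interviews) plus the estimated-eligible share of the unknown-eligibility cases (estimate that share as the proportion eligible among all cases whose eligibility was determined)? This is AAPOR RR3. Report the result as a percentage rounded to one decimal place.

37.5%

Num: 220
Known eligible: 220 + 18 + 68 + 146 + 17 = 469
e = 469 / (469 + 89) = 469 / 558 = 0.8405
Eligible share of unknowns: 0.8405 × 140 = 117.67
Denom: 469 + 117.67 = 586.67
RR3 = 220 / 586.67 = 0.3750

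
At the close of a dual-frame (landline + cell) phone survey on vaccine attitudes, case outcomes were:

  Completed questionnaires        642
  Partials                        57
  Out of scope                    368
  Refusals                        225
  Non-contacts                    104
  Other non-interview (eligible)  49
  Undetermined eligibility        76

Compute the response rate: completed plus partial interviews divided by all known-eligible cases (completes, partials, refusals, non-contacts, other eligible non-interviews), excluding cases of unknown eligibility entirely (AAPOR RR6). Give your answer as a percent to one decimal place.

Num: 642 + 57 = 699
Base: 642 + 57 + 225 + 104 + 49 = 1077
RR6 = 699 / 1077 = 0.6490

64.9%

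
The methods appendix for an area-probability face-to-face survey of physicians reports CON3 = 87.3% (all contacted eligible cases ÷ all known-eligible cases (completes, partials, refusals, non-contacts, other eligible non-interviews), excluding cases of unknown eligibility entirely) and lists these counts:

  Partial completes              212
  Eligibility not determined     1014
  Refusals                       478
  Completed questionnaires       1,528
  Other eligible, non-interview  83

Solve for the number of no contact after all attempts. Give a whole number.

335

Numerator = 1528 + 212 + 478 + 83 = 2301
CON3 = 2301 / D = 0.873
D = 2301 / 0.873 = 2635.7
Other denominator terms total 2301
no contact after all attempts = 2635.7 − 2301 ≈ 335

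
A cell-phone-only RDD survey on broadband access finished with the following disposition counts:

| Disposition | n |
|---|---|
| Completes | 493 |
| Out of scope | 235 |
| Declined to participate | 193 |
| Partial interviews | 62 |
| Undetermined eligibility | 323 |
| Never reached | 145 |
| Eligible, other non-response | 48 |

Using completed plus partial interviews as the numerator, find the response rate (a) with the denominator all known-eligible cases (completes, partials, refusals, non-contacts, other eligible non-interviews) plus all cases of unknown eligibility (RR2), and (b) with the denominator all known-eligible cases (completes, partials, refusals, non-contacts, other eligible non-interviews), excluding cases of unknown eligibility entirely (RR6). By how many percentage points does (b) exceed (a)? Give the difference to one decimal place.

15.1

Numerator: 493 + 62 = 555
Base: 493 + 62 + 193 + 145 + 48 + 323 = 1264
RR2 = 555 / 1264 = 0.4391
Base: 493 + 62 + 193 + 145 + 48 = 941
RR6 = 555 / 941 = 0.5898
Difference = 58.98 − 43.91 = 15.07 percentage points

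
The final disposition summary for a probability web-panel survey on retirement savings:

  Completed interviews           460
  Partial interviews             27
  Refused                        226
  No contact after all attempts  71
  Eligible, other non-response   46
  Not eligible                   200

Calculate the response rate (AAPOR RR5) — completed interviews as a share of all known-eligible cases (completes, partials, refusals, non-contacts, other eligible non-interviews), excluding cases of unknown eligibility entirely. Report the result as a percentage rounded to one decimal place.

Top: 460
Base: 460 + 27 + 226 + 71 + 46 = 830
RR5 = 460 / 830 = 0.5542

55.4%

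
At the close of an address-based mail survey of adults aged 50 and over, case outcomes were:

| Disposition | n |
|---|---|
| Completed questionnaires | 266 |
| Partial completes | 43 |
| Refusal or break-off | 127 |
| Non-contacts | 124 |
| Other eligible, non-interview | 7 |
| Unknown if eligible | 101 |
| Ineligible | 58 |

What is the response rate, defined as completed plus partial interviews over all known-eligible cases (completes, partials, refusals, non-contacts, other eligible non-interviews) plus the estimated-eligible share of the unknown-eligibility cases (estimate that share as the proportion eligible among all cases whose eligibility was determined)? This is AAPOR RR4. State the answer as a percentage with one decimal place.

Num = 266 + 43 = 309
Determined eligible = 266 + 43 + 127 + 124 + 7 = 567
e = 567 / (567 + 58) = 567 / 625 = 0.9072
e × U = 0.9072 × 101 = 91.63
Denom = 567 + 91.63 = 658.63
RR4 = 309 / 658.63 = 0.4692

46.9%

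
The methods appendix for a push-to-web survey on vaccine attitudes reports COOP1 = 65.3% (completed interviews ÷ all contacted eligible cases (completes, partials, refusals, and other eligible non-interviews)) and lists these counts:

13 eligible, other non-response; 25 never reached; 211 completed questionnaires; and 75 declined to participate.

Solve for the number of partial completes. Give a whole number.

24

COOP1 = 211 / D = 0.653
D = 211 / 0.653 = 323.1
Remaining denominator categories sum to 299
partial completes = 323.1 − 299 ≈ 24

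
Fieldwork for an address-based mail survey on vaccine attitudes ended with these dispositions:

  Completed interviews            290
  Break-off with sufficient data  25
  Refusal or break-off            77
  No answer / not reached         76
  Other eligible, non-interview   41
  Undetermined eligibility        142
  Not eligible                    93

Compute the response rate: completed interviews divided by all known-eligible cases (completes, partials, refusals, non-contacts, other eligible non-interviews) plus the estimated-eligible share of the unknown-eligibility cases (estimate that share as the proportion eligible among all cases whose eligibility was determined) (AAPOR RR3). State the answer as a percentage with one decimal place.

46.1%

Num → 290
Known eligible → 290 + 25 + 77 + 76 + 41 = 509
e = 509 / (509 + 93) = 509 / 602 = 0.8455
Estimated eligible among unknowns → 0.8455 × 142 = 120.06
Base → 509 + 120.06 = 629.06
RR3 = 290 / 629.06 = 0.4610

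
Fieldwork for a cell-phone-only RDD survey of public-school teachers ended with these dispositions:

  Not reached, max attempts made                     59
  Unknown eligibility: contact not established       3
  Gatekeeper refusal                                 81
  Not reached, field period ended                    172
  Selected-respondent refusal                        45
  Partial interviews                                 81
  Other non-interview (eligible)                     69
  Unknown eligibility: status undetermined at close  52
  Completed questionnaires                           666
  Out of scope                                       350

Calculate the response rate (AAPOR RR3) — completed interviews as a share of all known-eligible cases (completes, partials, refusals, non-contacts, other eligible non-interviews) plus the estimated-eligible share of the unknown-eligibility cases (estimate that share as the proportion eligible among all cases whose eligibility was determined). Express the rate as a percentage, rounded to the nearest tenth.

Refused = 81 + 45 = 126
Never reached = 172 + 59 = 231
Unknown eligibility = 3 + 52 = 55
Top: 666
Determined eligible: 666 + 81 + 126 + 231 + 69 = 1173
e = 1173 / (1173 + 350) = 1173 / 1523 = 0.7702
Eligible share of unknowns: 0.7702 × 55 = 42.36
Denominator: 1173 + 42.36 = 1215.36
RR3 = 666 / 1215.36 = 0.5480

54.8%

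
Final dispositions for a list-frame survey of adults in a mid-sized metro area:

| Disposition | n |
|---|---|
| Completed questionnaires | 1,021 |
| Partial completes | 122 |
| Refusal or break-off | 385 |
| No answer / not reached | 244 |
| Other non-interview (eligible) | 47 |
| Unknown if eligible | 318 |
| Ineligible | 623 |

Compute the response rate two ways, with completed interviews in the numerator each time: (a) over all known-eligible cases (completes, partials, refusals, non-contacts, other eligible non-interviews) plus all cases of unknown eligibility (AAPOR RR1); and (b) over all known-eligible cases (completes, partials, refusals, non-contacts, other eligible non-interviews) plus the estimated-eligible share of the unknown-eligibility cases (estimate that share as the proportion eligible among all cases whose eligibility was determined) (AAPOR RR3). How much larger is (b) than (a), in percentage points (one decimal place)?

1.9

Numerator: 1021
Denom: 1021 + 122 + 385 + 244 + 47 + 318 = 2137
RR1 = 1021 / 2137 = 0.4778
Determined eligible: 1021 + 122 + 385 + 244 + 47 = 1819
e = 1819 / (1819 + 623) = 1819 / 2442 = 0.7449
Estimated eligible among unknowns: 0.7449 × 318 = 236.88
Denom: 1819 + 236.88 = 2055.88
RR3 = 1021 / 2055.88 = 0.4966
Difference = 49.66 − 47.78 = 1.88 percentage points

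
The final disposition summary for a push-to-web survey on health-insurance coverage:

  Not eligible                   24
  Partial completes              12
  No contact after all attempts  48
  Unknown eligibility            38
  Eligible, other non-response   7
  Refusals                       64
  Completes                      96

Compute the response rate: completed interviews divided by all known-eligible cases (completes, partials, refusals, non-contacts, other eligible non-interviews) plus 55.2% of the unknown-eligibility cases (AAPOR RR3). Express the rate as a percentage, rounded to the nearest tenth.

Num: 96
Eligible (known): 96 + 12 + 64 + 48 + 7 = 227
e × U: 0.5520 × 38 = 20.98
Base: 227 + 20.98 = 247.98
RR3 = 96 / 247.98 = 0.3871

38.7%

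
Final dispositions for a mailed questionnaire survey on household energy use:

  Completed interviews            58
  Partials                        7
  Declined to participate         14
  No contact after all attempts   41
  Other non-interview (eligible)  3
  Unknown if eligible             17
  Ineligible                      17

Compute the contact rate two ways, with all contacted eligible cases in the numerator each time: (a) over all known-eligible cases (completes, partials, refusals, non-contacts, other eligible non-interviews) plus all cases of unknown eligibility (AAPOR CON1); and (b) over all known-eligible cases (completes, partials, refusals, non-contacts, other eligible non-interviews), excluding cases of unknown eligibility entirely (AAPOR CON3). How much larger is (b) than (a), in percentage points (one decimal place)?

8.1

Numerator: 58 + 7 + 14 + 3 = 82
Denom: 58 + 7 + 14 + 41 + 3 + 17 = 140
CON1 = 82 / 140 = 0.5857
Denom: 58 + 7 + 14 + 41 + 3 = 123
CON3 = 82 / 123 = 0.6667
Difference = 66.67 − 58.57 = 8.10 percentage points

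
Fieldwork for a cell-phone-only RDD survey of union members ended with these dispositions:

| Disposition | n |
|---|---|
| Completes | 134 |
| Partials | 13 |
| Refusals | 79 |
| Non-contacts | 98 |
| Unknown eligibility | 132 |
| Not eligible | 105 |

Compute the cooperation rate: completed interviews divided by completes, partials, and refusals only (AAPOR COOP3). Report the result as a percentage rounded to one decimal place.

Num: 134
Denominator: 134 + 13 + 79 = 226
COOP3 = 134 / 226 = 0.5929

59.3%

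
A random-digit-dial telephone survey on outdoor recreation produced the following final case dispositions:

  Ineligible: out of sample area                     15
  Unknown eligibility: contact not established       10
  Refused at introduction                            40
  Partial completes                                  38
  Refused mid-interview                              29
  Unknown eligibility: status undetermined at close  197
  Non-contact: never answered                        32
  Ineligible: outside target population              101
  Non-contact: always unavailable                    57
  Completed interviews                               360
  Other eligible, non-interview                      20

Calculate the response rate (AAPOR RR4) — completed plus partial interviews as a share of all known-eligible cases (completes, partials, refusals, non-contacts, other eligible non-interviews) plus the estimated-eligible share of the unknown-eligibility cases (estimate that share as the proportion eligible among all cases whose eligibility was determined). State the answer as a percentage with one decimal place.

53.2%

Refused = 40 + 29 = 69
Never reached = 32 + 57 = 89
Eligibility not determined = 10 + 197 = 207
Out of scope = 101 + 15 = 116
Top → 360 + 38 = 398
Determined eligible → 360 + 38 + 69 + 89 + 20 = 576
e = 576 / (576 + 116) = 576 / 692 = 0.8324
Estimated eligible among unknowns → 0.8324 × 207 = 172.31
Denominator → 576 + 172.31 = 748.31
RR4 = 398 / 748.31 = 0.5319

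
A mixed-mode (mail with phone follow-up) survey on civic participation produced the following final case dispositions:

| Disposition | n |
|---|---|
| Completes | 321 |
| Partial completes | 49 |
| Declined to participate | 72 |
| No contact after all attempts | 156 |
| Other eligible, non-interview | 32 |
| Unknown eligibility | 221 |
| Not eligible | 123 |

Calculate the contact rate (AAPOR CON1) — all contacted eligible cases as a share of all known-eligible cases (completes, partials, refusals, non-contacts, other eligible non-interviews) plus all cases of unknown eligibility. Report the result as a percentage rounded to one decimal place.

Num = 321 + 49 + 72 + 32 = 474
Base = 321 + 49 + 72 + 156 + 32 + 221 = 851
CON1 = 474 / 851 = 0.5570

55.7%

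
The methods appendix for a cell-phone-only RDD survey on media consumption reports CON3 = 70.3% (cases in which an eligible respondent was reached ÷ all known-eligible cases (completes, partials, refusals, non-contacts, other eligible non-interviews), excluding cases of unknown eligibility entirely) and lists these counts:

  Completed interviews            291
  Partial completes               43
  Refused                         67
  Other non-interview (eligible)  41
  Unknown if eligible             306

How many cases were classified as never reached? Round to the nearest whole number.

Top → 291 + 43 + 67 + 41 = 442
CON3 = 442 / D = 0.703
D = 442 / 0.703 = 628.7
Other denominator terms total 442
never reached = 628.7 − 442 ≈ 187

187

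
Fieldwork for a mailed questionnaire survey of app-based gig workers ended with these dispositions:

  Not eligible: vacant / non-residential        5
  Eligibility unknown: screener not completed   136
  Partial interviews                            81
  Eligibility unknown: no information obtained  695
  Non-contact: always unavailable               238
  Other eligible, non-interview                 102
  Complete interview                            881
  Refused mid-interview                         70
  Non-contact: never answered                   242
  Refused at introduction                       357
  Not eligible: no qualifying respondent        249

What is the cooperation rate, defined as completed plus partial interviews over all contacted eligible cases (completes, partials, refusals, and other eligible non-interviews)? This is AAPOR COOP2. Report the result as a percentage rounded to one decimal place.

64.5%

Refusals = 357 + 70 = 427
No answer / not reached = 242 + 238 = 480
Eligibility not determined = 136 + 695 = 831
Not eligible = 249 + 5 = 254
Numerator: 881 + 81 = 962
Denominator: 881 + 81 + 427 + 102 = 1491
COOP2 = 962 / 1491 = 0.6452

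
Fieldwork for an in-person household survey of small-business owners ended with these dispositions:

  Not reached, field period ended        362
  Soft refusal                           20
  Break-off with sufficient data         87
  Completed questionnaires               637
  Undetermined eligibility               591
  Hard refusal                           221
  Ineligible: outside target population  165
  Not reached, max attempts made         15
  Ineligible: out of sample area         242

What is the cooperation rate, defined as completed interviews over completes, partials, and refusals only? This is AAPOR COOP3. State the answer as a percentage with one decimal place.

Refusal or break-off = 221 + 20 = 241
No answer / not reached = 362 + 15 = 377
Screened out, ineligible = 165 + 242 = 407
Top → 637
Denom → 637 + 87 + 241 = 965
COOP3 = 637 / 965 = 0.6601

66.0%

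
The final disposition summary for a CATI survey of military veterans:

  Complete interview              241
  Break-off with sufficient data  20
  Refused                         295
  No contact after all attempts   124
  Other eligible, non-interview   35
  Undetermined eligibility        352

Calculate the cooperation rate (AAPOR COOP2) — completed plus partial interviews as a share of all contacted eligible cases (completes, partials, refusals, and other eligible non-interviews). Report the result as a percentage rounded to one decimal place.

Num = 241 + 20 = 261
Denominator = 241 + 20 + 295 + 35 = 591
COOP2 = 261 / 591 = 0.4416

44.2%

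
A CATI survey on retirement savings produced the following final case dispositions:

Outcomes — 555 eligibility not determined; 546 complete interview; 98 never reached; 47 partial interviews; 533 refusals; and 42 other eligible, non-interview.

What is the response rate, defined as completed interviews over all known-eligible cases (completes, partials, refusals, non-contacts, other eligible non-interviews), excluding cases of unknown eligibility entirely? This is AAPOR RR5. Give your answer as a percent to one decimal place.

43.1%

Num = 546
Denominator = 546 + 47 + 533 + 98 + 42 = 1266
RR5 = 546 / 1266 = 0.4313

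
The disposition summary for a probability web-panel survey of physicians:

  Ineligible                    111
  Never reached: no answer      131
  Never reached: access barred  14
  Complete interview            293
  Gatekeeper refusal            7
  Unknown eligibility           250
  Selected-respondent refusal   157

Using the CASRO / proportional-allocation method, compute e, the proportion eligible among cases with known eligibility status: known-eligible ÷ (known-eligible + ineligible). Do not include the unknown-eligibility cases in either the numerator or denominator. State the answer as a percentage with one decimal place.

Declined to participate = 7 + 157 = 164
No contact after all attempts = 131 + 14 = 145
Eligible (known) → 293 + 164 + 145 = 602
e = 602 / (602 + 111) = 602 / 713 = 0.8443

84.4%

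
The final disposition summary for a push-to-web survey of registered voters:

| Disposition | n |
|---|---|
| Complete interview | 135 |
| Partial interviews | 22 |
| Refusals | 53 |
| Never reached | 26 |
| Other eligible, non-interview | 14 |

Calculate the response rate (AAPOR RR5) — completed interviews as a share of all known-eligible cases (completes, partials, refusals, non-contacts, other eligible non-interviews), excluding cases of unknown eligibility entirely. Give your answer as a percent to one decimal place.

Top: 135
Denom: 135 + 22 + 53 + 26 + 14 = 250
RR5 = 135 / 250 = 0.5400

54.0%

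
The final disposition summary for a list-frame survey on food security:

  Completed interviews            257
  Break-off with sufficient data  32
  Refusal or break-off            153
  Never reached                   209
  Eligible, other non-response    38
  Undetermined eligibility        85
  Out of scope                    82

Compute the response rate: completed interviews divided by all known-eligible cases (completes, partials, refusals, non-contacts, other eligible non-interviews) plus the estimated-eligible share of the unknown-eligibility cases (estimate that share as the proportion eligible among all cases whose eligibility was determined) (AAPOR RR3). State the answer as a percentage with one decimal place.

33.6%

Numerator: 257
Eligible (known): 257 + 32 + 153 + 209 + 38 = 689
e = 689 / (689 + 82) = 689 / 771 = 0.8936
e × U: 0.8936 × 85 = 75.96
Denominator: 689 + 75.96 = 764.96
RR3 = 257 / 764.96 = 0.3360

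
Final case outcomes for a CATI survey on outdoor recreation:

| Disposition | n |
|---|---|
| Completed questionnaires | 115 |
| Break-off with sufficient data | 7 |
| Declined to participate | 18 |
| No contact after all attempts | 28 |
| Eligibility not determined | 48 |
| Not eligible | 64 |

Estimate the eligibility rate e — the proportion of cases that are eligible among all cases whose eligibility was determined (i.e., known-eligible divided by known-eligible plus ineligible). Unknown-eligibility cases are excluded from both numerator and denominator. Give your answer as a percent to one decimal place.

Eligible (known): 115 + 7 + 18 + 28 = 168
e = 168 / (168 + 64) = 168 / 232 = 0.7241

72.4%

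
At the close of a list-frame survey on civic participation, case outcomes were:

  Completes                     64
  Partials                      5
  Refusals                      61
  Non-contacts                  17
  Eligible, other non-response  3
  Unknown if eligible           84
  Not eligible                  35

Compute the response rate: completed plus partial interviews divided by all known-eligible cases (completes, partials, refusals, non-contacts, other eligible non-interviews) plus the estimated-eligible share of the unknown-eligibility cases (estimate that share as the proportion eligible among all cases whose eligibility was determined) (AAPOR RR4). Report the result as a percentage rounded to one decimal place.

31.6%

Numerator → 64 + 5 = 69
Determined eligible → 64 + 5 + 61 + 17 + 3 = 150
e = 150 / (150 + 35) = 150 / 185 = 0.8108
e × U → 0.8108 × 84 = 68.11
Denom → 150 + 68.11 = 218.11
RR4 = 69 / 218.11 = 0.3164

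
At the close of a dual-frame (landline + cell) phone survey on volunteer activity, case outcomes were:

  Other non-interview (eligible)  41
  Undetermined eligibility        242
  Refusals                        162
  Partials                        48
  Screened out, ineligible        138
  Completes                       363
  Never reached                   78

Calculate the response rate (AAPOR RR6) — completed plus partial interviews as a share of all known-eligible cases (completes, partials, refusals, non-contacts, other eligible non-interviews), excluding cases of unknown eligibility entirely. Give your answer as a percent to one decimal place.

59.4%

Numerator → 363 + 48 = 411
Denom → 363 + 48 + 162 + 78 + 41 = 692
RR6 = 411 / 692 = 0.5939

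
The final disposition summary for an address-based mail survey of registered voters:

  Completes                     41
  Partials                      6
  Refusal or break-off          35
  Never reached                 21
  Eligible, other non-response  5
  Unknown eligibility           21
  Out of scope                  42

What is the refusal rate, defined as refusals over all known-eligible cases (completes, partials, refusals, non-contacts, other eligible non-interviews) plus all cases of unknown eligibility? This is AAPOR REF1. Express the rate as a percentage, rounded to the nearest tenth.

27.1%

Numerator = 35
Denom = 41 + 6 + 35 + 21 + 5 + 21 = 129
REF1 = 35 / 129 = 0.2713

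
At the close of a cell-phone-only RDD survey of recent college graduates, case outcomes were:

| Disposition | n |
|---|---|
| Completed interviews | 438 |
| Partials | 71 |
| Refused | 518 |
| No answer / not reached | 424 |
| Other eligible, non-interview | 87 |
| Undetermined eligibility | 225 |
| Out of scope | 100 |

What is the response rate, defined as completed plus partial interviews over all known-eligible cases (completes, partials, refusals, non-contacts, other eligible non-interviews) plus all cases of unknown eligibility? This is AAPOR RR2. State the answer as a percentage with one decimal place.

28.9%

Top → 438 + 71 = 509
Denominator → 438 + 71 + 518 + 424 + 87 + 225 = 1763
RR2 = 509 / 1763 = 0.2887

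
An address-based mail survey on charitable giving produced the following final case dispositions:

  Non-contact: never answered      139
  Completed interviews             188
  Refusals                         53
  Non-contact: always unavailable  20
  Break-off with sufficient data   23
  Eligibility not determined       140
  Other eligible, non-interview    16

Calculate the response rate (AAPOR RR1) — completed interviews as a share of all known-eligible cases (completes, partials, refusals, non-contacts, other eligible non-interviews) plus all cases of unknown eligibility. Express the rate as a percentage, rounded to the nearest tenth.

Non-contacts = 139 + 20 = 159
Numerator → 188
Denominator → 188 + 23 + 53 + 159 + 16 + 140 = 579
RR1 = 188 / 579 = 0.3247

32.5%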